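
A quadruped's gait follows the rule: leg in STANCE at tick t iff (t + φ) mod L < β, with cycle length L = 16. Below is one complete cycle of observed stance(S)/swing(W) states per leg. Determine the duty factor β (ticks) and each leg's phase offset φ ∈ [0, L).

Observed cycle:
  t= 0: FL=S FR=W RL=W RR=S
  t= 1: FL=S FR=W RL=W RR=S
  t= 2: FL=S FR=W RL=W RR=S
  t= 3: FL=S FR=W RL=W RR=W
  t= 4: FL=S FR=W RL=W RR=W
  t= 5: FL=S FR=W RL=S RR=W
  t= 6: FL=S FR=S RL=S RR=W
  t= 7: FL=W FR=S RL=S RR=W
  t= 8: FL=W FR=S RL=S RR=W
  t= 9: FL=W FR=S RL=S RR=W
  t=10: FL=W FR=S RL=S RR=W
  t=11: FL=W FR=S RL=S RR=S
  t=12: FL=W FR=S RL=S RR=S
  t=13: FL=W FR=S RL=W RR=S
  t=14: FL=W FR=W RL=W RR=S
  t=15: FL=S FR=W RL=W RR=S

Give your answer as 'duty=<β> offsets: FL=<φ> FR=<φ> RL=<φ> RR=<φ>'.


duty β = stance ticks per leg = 8
FL: stance ticks = 8; W→S at t=15 → φ=1
FR: stance ticks = 8; W→S at t=6 → φ=10
RL: stance ticks = 8; W→S at t=5 → φ=11
RR: stance ticks = 8; W→S at t=11 → φ=5

duty=8 offsets: FL=1 FR=10 RL=11 RR=5


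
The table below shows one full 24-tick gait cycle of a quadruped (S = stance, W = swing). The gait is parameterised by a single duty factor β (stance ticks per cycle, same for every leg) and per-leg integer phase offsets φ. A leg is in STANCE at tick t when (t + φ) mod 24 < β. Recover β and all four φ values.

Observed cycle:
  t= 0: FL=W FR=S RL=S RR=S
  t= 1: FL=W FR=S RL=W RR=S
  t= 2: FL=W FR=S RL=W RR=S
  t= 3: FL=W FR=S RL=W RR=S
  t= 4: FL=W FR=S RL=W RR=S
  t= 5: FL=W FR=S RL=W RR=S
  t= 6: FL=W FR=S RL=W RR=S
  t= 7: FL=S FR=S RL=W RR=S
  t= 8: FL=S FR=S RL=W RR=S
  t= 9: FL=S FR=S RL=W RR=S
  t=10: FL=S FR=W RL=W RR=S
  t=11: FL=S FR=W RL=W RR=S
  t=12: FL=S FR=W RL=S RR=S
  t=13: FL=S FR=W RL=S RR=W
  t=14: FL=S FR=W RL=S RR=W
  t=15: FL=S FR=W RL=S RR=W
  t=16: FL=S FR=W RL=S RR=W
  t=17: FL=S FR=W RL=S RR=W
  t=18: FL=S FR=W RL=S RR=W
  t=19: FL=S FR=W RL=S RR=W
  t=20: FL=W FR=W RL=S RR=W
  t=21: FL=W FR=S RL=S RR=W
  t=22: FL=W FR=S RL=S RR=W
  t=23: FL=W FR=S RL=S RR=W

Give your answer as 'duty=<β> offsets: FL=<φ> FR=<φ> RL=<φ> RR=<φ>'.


duty β = stance ticks per leg = 13
FL: stance ticks = 13; W→S at t=7 → φ=17
FR: stance ticks = 13; W→S at t=21 → φ=3
RL: stance ticks = 13; W→S at t=12 → φ=12
RR: stance ticks = 13; W→S at t=0 → φ=0

duty=13 offsets: FL=17 FR=3 RL=12 RR=0


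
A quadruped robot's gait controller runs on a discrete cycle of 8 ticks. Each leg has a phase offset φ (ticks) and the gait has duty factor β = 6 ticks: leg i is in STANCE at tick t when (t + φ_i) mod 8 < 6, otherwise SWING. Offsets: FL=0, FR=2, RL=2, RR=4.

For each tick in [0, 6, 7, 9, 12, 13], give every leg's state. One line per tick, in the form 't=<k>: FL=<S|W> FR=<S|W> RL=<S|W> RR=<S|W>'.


t=0: FL=S FR=S RL=S RR=S
t=6: FL=W FR=S RL=S RR=S
t=7: FL=W FR=S RL=S RR=S
t=9: FL=S FR=S RL=S RR=S
t=12: FL=S FR=W RL=W RR=S
t=13: FL=S FR=W RL=W RR=S

t=0: phase=(0,2,2,4) vs β=6 → FL=S FR=S RL=S RR=S
t=6: phase=(6,0,0,2) vs β=6 → FL=W FR=S RL=S RR=S
t=7: phase=(7,1,1,3) vs β=6 → FL=W FR=S RL=S RR=S
t=9: phase=(1,3,3,5) vs β=6 → FL=S FR=S RL=S RR=S
t=12: phase=(4,6,6,0) vs β=6 → FL=S FR=W RL=W RR=S
t=13: phase=(5,7,7,1) vs β=6 → FL=S FR=W RL=W RR=S


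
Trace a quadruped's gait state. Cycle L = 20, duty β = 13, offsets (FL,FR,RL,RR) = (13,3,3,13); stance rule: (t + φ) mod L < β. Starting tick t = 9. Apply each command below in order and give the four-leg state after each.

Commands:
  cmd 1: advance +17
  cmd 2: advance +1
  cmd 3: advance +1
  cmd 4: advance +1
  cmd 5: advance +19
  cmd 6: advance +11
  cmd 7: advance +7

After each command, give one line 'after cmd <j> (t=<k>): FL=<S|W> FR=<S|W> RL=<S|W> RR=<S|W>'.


start t=9: FL=S FR=S RL=S RR=S
cmd 1: advance +17 → t=26, phase=(19,9,9,19) → FL=W FR=S RL=S RR=W
cmd 2: advance +1 → t=27, phase=(0,10,10,0) → FL=S FR=S RL=S RR=S
cmd 3: advance +1 → t=28, phase=(1,11,11,1) → FL=S FR=S RL=S RR=S
cmd 4: advance +1 → t=29, phase=(2,12,12,2) → FL=S FR=S RL=S RR=S
cmd 5: advance +19 → t=48, phase=(1,11,11,1) → FL=S FR=S RL=S RR=S
cmd 6: advance +11 → t=59, phase=(12,2,2,12) → FL=S FR=S RL=S RR=S
cmd 7: advance +7 → t=66, phase=(19,9,9,19) → FL=W FR=S RL=S RR=W

after cmd 1 (t=26): FL=W FR=S RL=S RR=W
after cmd 2 (t=27): FL=S FR=S RL=S RR=S
after cmd 3 (t=28): FL=S FR=S RL=S RR=S
after cmd 4 (t=29): FL=S FR=S RL=S RR=S
after cmd 5 (t=48): FL=S FR=S RL=S RR=S
after cmd 6 (t=59): FL=S FR=S RL=S RR=S
after cmd 7 (t=66): FL=W FR=S RL=S RR=W


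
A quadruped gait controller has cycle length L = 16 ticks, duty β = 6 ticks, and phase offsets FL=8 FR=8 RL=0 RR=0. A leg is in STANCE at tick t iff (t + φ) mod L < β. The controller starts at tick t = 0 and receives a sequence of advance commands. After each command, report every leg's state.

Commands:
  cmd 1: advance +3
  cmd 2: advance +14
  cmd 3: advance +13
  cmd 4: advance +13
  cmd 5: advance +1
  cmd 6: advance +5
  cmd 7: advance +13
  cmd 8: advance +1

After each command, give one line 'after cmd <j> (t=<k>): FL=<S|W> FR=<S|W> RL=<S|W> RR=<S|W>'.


start t=0: FL=W FR=W RL=S RR=S
cmd 1: advance +3 → t=3, phase=(11,11,3,3) → FL=W FR=W RL=S RR=S
cmd 2: advance +14 → t=17, phase=(9,9,1,1) → FL=W FR=W RL=S RR=S
cmd 3: advance +13 → t=30, phase=(6,6,14,14) → FL=W FR=W RL=W RR=W
cmd 4: advance +13 → t=43, phase=(3,3,11,11) → FL=S FR=S RL=W RR=W
cmd 5: advance +1 → t=44, phase=(4,4,12,12) → FL=S FR=S RL=W RR=W
cmd 6: advance +5 → t=49, phase=(9,9,1,1) → FL=W FR=W RL=S RR=S
cmd 7: advance +13 → t=62, phase=(6,6,14,14) → FL=W FR=W RL=W RR=W
cmd 8: advance +1 → t=63, phase=(7,7,15,15) → FL=W FR=W RL=W RR=W

after cmd 1 (t=3): FL=W FR=W RL=S RR=S
after cmd 2 (t=17): FL=W FR=W RL=S RR=S
after cmd 3 (t=30): FL=W FR=W RL=W RR=W
after cmd 4 (t=43): FL=S FR=S RL=W RR=W
after cmd 5 (t=44): FL=S FR=S RL=W RR=W
after cmd 6 (t=49): FL=W FR=W RL=S RR=S
after cmd 7 (t=62): FL=W FR=W RL=W RR=W
after cmd 8 (t=63): FL=W FR=W RL=W RR=W


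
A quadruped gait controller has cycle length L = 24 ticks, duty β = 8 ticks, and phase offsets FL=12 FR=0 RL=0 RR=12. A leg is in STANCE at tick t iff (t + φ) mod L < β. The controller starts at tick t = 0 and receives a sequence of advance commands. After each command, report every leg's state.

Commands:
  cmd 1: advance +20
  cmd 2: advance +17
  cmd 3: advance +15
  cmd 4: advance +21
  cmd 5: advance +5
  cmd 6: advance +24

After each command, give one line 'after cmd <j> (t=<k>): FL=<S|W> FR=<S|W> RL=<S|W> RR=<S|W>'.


start t=0: FL=W FR=S RL=S RR=W
cmd 1: advance +20 → t=20, phase=(8,20,20,8) → FL=W FR=W RL=W RR=W
cmd 2: advance +17 → t=37, phase=(1,13,13,1) → FL=S FR=W RL=W RR=S
cmd 3: advance +15 → t=52, phase=(16,4,4,16) → FL=W FR=S RL=S RR=W
cmd 4: advance +21 → t=73, phase=(13,1,1,13) → FL=W FR=S RL=S RR=W
cmd 5: advance +5 → t=78, phase=(18,6,6,18) → FL=W FR=S RL=S RR=W
cmd 6: advance +24 → t=102, phase=(18,6,6,18) → FL=W FR=S RL=S RR=W

after cmd 1 (t=20): FL=W FR=W RL=W RR=W
after cmd 2 (t=37): FL=S FR=W RL=W RR=S
after cmd 3 (t=52): FL=W FR=S RL=S RR=W
after cmd 4 (t=73): FL=W FR=S RL=S RR=W
after cmd 5 (t=78): FL=W FR=S RL=S RR=W
after cmd 6 (t=102): FL=W FR=S RL=S RR=W


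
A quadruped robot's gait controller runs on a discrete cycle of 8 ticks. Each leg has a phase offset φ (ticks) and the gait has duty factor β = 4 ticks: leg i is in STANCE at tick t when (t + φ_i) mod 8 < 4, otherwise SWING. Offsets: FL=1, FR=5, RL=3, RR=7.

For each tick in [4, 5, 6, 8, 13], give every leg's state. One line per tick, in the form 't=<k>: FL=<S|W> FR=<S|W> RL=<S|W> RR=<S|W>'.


t=4: phase=(5,1,7,3) vs β=4 → FL=W FR=S RL=W RR=S
t=5: phase=(6,2,0,4) vs β=4 → FL=W FR=S RL=S RR=W
t=6: phase=(7,3,1,5) vs β=4 → FL=W FR=S RL=S RR=W
t=8: phase=(1,5,3,7) vs β=4 → FL=S FR=W RL=S RR=W
t=13: phase=(6,2,0,4) vs β=4 → FL=W FR=S RL=S RR=W

t=4: FL=W FR=S RL=W RR=S
t=5: FL=W FR=S RL=S RR=W
t=6: FL=W FR=S RL=S RR=W
t=8: FL=S FR=W RL=S RR=W
t=13: FL=W FR=S RL=S RR=W


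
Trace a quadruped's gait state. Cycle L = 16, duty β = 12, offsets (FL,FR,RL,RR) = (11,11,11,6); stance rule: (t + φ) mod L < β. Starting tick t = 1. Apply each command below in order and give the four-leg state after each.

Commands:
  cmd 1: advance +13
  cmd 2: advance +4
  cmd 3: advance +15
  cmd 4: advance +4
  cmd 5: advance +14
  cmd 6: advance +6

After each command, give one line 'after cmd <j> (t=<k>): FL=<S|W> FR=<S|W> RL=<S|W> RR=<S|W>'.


start t=1: FL=W FR=W RL=W RR=S
cmd 1: advance +13 → t=14, phase=(9,9,9,4) → FL=S FR=S RL=S RR=S
cmd 2: advance +4 → t=18, phase=(13,13,13,8) → FL=W FR=W RL=W RR=S
cmd 3: advance +15 → t=33, phase=(12,12,12,7) → FL=W FR=W RL=W RR=S
cmd 4: advance +4 → t=37, phase=(0,0,0,11) → FL=S FR=S RL=S RR=S
cmd 5: advance +14 → t=51, phase=(14,14,14,9) → FL=W FR=W RL=W RR=S
cmd 6: advance +6 → t=57, phase=(4,4,4,15) → FL=S FR=S RL=S RR=W

after cmd 1 (t=14): FL=S FR=S RL=S RR=S
after cmd 2 (t=18): FL=W FR=W RL=W RR=S
after cmd 3 (t=33): FL=W FR=W RL=W RR=S
after cmd 4 (t=37): FL=S FR=S RL=S RR=S
after cmd 5 (t=51): FL=W FR=W RL=W RR=S
after cmd 6 (t=57): FL=S FR=S RL=S RR=W


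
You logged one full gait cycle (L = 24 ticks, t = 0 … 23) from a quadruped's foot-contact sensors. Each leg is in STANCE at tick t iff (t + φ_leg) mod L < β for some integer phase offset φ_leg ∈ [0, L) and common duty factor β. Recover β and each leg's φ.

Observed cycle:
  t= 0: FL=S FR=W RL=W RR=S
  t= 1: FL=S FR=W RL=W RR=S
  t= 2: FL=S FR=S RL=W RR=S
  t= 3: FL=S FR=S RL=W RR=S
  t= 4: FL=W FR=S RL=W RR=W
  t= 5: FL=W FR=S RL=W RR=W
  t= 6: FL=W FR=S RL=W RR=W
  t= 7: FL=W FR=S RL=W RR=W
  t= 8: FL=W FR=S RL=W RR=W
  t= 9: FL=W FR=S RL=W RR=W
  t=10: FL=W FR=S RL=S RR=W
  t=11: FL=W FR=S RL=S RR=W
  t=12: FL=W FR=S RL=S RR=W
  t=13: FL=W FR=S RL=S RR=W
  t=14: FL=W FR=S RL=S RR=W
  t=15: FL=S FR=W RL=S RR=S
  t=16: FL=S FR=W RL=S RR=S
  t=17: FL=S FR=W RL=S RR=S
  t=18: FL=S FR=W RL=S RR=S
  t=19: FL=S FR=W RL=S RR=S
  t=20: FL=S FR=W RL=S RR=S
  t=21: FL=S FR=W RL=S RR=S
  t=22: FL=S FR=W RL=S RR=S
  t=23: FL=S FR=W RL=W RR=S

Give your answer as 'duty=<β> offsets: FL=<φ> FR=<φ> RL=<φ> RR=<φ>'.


duty=13 offsets: FL=9 FR=22 RL=14 RR=9

duty β = stance ticks per leg = 13
FL: stance ticks = 13; W→S at t=15 → φ=9
FR: stance ticks = 13; W→S at t=2 → φ=22
RL: stance ticks = 13; W→S at t=10 → φ=14
RR: stance ticks = 13; W→S at t=15 → φ=9


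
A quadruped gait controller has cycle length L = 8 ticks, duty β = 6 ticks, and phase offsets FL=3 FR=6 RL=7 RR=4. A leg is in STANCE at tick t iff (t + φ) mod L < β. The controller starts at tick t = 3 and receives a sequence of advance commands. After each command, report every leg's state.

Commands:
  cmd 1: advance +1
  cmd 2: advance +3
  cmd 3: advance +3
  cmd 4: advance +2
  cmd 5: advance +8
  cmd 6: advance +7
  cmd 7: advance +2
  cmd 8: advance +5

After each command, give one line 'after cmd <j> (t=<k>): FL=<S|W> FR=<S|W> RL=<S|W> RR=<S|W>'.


after cmd 1 (t=4): FL=W FR=S RL=S RR=S
after cmd 2 (t=7): FL=S FR=S RL=W RR=S
after cmd 3 (t=10): FL=S FR=S RL=S RR=W
after cmd 4 (t=12): FL=W FR=S RL=S RR=S
after cmd 5 (t=20): FL=W FR=S RL=S RR=S
after cmd 6 (t=27): FL=W FR=S RL=S RR=W
after cmd 7 (t=29): FL=S FR=S RL=S RR=S
after cmd 8 (t=34): FL=S FR=S RL=S RR=W

start t=3: FL=W FR=S RL=S RR=W
cmd 1: advance +1 → t=4, phase=(7,2,3,0) → FL=W FR=S RL=S RR=S
cmd 2: advance +3 → t=7, phase=(2,5,6,3) → FL=S FR=S RL=W RR=S
cmd 3: advance +3 → t=10, phase=(5,0,1,6) → FL=S FR=S RL=S RR=W
cmd 4: advance +2 → t=12, phase=(7,2,3,0) → FL=W FR=S RL=S RR=S
cmd 5: advance +8 → t=20, phase=(7,2,3,0) → FL=W FR=S RL=S RR=S
cmd 6: advance +7 → t=27, phase=(6,1,2,7) → FL=W FR=S RL=S RR=W
cmd 7: advance +2 → t=29, phase=(0,3,4,1) → FL=S FR=S RL=S RR=S
cmd 8: advance +5 → t=34, phase=(5,0,1,6) → FL=S FR=S RL=S RR=W


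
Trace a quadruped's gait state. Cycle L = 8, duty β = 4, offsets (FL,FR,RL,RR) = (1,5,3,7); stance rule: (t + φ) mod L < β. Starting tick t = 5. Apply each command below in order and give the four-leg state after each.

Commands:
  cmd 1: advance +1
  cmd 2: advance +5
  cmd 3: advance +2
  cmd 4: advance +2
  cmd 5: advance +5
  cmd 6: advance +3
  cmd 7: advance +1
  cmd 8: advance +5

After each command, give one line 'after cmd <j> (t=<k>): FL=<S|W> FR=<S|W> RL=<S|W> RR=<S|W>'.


after cmd 1 (t=6): FL=W FR=S RL=S RR=W
after cmd 2 (t=11): FL=W FR=S RL=W RR=S
after cmd 3 (t=13): FL=W FR=S RL=S RR=W
after cmd 4 (t=15): FL=S FR=W RL=S RR=W
after cmd 5 (t=20): FL=W FR=S RL=W RR=S
after cmd 6 (t=23): FL=S FR=W RL=S RR=W
after cmd 7 (t=24): FL=S FR=W RL=S RR=W
after cmd 8 (t=29): FL=W FR=S RL=S RR=W

start t=5: FL=W FR=S RL=S RR=W
cmd 1: advance +1 → t=6, phase=(7,3,1,5) → FL=W FR=S RL=S RR=W
cmd 2: advance +5 → t=11, phase=(4,0,6,2) → FL=W FR=S RL=W RR=S
cmd 3: advance +2 → t=13, phase=(6,2,0,4) → FL=W FR=S RL=S RR=W
cmd 4: advance +2 → t=15, phase=(0,4,2,6) → FL=S FR=W RL=S RR=W
cmd 5: advance +5 → t=20, phase=(5,1,7,3) → FL=W FR=S RL=W RR=S
cmd 6: advance +3 → t=23, phase=(0,4,2,6) → FL=S FR=W RL=S RR=W
cmd 7: advance +1 → t=24, phase=(1,5,3,7) → FL=S FR=W RL=S RR=W
cmd 8: advance +5 → t=29, phase=(6,2,0,4) → FL=W FR=S RL=S RR=W


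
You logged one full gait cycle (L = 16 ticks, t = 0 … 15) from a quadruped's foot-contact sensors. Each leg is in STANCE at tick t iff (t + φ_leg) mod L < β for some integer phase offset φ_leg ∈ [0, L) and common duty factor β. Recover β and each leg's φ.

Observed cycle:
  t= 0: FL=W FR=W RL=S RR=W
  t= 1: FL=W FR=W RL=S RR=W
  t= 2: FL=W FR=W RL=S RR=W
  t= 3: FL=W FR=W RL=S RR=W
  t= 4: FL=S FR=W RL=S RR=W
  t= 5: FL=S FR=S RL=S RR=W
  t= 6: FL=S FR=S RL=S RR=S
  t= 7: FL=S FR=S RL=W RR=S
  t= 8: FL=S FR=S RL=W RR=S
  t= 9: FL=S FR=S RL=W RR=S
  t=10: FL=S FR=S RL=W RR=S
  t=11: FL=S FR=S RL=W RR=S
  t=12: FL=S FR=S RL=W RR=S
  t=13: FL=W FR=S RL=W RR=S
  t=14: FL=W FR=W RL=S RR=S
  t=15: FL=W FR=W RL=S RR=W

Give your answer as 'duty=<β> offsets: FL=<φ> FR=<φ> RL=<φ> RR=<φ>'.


duty β = stance ticks per leg = 9
FL: stance ticks = 9; W→S at t=4 → φ=12
FR: stance ticks = 9; W→S at t=5 → φ=11
RL: stance ticks = 9; W→S at t=14 → φ=2
RR: stance ticks = 9; W→S at t=6 → φ=10

duty=9 offsets: FL=12 FR=11 RL=2 RR=10


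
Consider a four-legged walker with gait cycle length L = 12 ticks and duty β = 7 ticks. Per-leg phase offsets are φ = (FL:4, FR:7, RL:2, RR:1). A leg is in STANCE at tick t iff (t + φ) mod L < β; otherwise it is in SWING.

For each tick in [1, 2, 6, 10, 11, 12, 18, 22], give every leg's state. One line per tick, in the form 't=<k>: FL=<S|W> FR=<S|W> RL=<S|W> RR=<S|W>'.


t=1: FL=S FR=W RL=S RR=S
t=2: FL=S FR=W RL=S RR=S
t=6: FL=W FR=S RL=W RR=W
t=10: FL=S FR=S RL=S RR=W
t=11: FL=S FR=S RL=S RR=S
t=12: FL=S FR=W RL=S RR=S
t=18: FL=W FR=S RL=W RR=W
t=22: FL=S FR=S RL=S RR=W

t=1: phase=(5,8,3,2) vs β=7 → FL=S FR=W RL=S RR=S
t=2: phase=(6,9,4,3) vs β=7 → FL=S FR=W RL=S RR=S
t=6: phase=(10,1,8,7) vs β=7 → FL=W FR=S RL=W RR=W
t=10: phase=(2,5,0,11) vs β=7 → FL=S FR=S RL=S RR=W
t=11: phase=(3,6,1,0) vs β=7 → FL=S FR=S RL=S RR=S
t=12: phase=(4,7,2,1) vs β=7 → FL=S FR=W RL=S RR=S
t=18: phase=(10,1,8,7) vs β=7 → FL=W FR=S RL=W RR=W
t=22: phase=(2,5,0,11) vs β=7 → FL=S FR=S RL=S RR=W


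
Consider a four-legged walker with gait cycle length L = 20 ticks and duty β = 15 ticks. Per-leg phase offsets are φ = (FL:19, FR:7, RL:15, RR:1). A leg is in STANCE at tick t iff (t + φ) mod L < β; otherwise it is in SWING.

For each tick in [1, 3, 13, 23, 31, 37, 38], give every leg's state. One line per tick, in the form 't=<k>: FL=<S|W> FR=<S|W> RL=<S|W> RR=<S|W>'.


t=1: FL=S FR=S RL=W RR=S
t=3: FL=S FR=S RL=W RR=S
t=13: FL=S FR=S RL=S RR=S
t=23: FL=S FR=S RL=W RR=S
t=31: FL=S FR=W RL=S RR=S
t=37: FL=W FR=S RL=S RR=W
t=38: FL=W FR=S RL=S RR=W

t=1: phase=(0,8,16,2) vs β=15 → FL=S FR=S RL=W RR=S
t=3: phase=(2,10,18,4) vs β=15 → FL=S FR=S RL=W RR=S
t=13: phase=(12,0,8,14) vs β=15 → FL=S FR=S RL=S RR=S
t=23: phase=(2,10,18,4) vs β=15 → FL=S FR=S RL=W RR=S
t=31: phase=(10,18,6,12) vs β=15 → FL=S FR=W RL=S RR=S
t=37: phase=(16,4,12,18) vs β=15 → FL=W FR=S RL=S RR=W
t=38: phase=(17,5,13,19) vs β=15 → FL=W FR=S RL=S RR=W


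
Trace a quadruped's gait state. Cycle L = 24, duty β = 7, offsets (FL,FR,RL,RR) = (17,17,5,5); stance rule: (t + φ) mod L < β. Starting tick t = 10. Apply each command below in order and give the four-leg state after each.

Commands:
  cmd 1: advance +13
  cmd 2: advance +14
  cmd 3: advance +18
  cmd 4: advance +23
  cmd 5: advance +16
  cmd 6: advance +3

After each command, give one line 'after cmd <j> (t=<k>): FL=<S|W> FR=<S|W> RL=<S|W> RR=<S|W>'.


start t=10: FL=S FR=S RL=W RR=W
cmd 1: advance +13 → t=23, phase=(16,16,4,4) → FL=W FR=W RL=S RR=S
cmd 2: advance +14 → t=37, phase=(6,6,18,18) → FL=S FR=S RL=W RR=W
cmd 3: advance +18 → t=55, phase=(0,0,12,12) → FL=S FR=S RL=W RR=W
cmd 4: advance +23 → t=78, phase=(23,23,11,11) → FL=W FR=W RL=W RR=W
cmd 5: advance +16 → t=94, phase=(15,15,3,3) → FL=W FR=W RL=S RR=S
cmd 6: advance +3 → t=97, phase=(18,18,6,6) → FL=W FR=W RL=S RR=S

after cmd 1 (t=23): FL=W FR=W RL=S RR=S
after cmd 2 (t=37): FL=S FR=S RL=W RR=W
after cmd 3 (t=55): FL=S FR=S RL=W RR=W
after cmd 4 (t=78): FL=W FR=W RL=W RR=W
after cmd 5 (t=94): FL=W FR=W RL=S RR=S
after cmd 6 (t=97): FL=W FR=W RL=S RR=S


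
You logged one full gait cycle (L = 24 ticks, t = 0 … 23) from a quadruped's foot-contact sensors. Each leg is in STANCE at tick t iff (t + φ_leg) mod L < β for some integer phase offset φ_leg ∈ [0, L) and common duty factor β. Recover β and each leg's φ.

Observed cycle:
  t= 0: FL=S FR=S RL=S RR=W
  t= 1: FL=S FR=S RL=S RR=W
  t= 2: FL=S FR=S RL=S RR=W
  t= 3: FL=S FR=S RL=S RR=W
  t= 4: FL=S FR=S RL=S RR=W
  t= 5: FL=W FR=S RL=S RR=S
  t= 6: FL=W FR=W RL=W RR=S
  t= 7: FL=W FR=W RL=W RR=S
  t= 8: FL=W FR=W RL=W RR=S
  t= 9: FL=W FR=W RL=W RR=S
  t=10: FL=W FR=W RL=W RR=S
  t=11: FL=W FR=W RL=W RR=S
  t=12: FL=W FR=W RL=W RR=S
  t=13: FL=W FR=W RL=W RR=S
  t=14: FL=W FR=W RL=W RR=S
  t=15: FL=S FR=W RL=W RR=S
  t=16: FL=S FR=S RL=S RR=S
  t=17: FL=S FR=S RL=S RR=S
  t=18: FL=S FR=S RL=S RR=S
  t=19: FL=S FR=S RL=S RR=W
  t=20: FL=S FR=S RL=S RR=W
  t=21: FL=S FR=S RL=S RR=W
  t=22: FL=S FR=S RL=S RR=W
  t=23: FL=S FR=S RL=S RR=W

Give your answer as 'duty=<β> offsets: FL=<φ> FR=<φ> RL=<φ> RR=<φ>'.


duty β = stance ticks per leg = 14
FL: stance ticks = 14; W→S at t=15 → φ=9
FR: stance ticks = 14; W→S at t=16 → φ=8
RL: stance ticks = 14; W→S at t=16 → φ=8
RR: stance ticks = 14; W→S at t=5 → φ=19

duty=14 offsets: FL=9 FR=8 RL=8 RR=19


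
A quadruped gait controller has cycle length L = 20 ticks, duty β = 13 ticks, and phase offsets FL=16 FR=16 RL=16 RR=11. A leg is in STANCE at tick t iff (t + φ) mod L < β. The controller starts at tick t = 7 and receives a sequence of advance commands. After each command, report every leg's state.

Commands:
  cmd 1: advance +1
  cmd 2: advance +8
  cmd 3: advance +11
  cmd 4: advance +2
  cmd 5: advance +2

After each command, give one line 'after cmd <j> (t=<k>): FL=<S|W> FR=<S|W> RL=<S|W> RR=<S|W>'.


start t=7: FL=S FR=S RL=S RR=W
cmd 1: advance +1 → t=8, phase=(4,4,4,19) → FL=S FR=S RL=S RR=W
cmd 2: advance +8 → t=16, phase=(12,12,12,7) → FL=S FR=S RL=S RR=S
cmd 3: advance +11 → t=27, phase=(3,3,3,18) → FL=S FR=S RL=S RR=W
cmd 4: advance +2 → t=29, phase=(5,5,5,0) → FL=S FR=S RL=S RR=S
cmd 5: advance +2 → t=31, phase=(7,7,7,2) → FL=S FR=S RL=S RR=S

after cmd 1 (t=8): FL=S FR=S RL=S RR=W
after cmd 2 (t=16): FL=S FR=S RL=S RR=S
after cmd 3 (t=27): FL=S FR=S RL=S RR=W
after cmd 4 (t=29): FL=S FR=S RL=S RR=S
after cmd 5 (t=31): FL=S FR=S RL=S RR=S


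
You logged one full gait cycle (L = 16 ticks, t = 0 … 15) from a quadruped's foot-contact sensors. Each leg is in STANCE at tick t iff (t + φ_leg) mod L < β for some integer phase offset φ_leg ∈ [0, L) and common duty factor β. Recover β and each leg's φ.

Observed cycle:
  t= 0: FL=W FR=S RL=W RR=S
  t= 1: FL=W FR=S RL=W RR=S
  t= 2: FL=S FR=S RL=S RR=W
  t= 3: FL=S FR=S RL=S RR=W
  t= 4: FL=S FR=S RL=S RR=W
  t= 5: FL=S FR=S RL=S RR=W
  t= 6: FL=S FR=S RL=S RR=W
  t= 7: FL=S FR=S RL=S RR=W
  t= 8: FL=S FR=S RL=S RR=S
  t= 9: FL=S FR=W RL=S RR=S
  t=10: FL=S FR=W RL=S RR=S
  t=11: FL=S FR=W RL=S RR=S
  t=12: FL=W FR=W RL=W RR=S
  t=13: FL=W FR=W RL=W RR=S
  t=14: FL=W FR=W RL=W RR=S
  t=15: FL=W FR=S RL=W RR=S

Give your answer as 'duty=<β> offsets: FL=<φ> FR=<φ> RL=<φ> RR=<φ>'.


duty β = stance ticks per leg = 10
FL: stance ticks = 10; W→S at t=2 → φ=14
FR: stance ticks = 10; W→S at t=15 → φ=1
RL: stance ticks = 10; W→S at t=2 → φ=14
RR: stance ticks = 10; W→S at t=8 → φ=8

duty=10 offsets: FL=14 FR=1 RL=14 RR=8


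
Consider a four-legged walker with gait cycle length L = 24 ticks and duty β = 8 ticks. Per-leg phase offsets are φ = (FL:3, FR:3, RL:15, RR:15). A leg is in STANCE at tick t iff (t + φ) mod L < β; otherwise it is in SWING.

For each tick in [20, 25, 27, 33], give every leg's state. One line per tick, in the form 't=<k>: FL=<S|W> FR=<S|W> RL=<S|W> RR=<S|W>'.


t=20: phase=(23,23,11,11) vs β=8 → FL=W FR=W RL=W RR=W
t=25: phase=(4,4,16,16) vs β=8 → FL=S FR=S RL=W RR=W
t=27: phase=(6,6,18,18) vs β=8 → FL=S FR=S RL=W RR=W
t=33: phase=(12,12,0,0) vs β=8 → FL=W FR=W RL=S RR=S

t=20: FL=W FR=W RL=W RR=W
t=25: FL=S FR=S RL=W RR=W
t=27: FL=S FR=S RL=W RR=W
t=33: FL=W FR=W RL=S RR=S


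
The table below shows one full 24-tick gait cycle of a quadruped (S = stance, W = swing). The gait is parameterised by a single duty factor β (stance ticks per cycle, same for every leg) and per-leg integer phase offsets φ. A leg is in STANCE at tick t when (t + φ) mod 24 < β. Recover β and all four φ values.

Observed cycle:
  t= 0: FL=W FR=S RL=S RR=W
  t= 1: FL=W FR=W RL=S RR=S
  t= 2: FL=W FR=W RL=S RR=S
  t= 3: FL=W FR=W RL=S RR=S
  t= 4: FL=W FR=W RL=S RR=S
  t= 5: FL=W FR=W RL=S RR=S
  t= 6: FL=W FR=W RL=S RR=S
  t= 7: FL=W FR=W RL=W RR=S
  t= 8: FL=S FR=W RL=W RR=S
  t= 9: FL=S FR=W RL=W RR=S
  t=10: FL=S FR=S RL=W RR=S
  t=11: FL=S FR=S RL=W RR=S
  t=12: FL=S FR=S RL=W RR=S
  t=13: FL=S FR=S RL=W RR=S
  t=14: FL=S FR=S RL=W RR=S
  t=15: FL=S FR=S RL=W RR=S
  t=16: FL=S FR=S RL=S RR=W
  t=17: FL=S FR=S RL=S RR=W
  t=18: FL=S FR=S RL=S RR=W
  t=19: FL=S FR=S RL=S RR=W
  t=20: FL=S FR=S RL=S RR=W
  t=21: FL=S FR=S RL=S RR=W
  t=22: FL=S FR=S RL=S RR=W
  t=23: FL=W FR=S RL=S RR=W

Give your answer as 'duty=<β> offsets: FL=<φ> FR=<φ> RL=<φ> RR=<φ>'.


duty=15 offsets: FL=16 FR=14 RL=8 RR=23

duty β = stance ticks per leg = 15
FL: stance ticks = 15; W→S at t=8 → φ=16
FR: stance ticks = 15; W→S at t=10 → φ=14
RL: stance ticks = 15; W→S at t=16 → φ=8
RR: stance ticks = 15; W→S at t=1 → φ=23


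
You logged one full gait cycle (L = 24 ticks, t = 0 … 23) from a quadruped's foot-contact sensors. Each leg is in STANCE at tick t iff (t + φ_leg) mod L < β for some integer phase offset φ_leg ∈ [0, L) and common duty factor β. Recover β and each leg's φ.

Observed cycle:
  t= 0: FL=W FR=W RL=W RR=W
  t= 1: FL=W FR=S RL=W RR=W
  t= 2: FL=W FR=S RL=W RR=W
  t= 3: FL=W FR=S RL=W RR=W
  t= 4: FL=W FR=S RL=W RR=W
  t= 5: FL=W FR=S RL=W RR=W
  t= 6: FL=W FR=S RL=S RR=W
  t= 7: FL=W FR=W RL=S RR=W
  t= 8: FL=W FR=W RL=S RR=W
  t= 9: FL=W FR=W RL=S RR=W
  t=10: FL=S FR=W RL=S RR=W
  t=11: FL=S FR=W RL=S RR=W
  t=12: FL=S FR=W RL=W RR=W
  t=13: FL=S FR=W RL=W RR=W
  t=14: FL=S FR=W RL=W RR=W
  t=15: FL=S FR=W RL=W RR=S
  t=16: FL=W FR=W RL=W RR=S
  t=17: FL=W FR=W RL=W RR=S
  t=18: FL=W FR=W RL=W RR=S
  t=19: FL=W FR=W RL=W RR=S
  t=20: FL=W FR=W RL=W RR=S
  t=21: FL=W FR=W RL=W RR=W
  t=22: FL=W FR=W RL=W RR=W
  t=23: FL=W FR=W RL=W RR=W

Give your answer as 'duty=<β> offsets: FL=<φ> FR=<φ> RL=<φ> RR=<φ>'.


duty=6 offsets: FL=14 FR=23 RL=18 RR=9

duty β = stance ticks per leg = 6
FL: stance ticks = 6; W→S at t=10 → φ=14
FR: stance ticks = 6; W→S at t=1 → φ=23
RL: stance ticks = 6; W→S at t=6 → φ=18
RR: stance ticks = 6; W→S at t=15 → φ=9


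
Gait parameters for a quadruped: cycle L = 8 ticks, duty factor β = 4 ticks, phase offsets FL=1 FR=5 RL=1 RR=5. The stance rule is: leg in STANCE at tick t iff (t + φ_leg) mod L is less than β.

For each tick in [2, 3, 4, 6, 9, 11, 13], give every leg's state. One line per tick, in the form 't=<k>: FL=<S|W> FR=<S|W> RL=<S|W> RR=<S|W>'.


t=2: FL=S FR=W RL=S RR=W
t=3: FL=W FR=S RL=W RR=S
t=4: FL=W FR=S RL=W RR=S
t=6: FL=W FR=S RL=W RR=S
t=9: FL=S FR=W RL=S RR=W
t=11: FL=W FR=S RL=W RR=S
t=13: FL=W FR=S RL=W RR=S

t=2: phase=(3,7,3,7) vs β=4 → FL=S FR=W RL=S RR=W
t=3: phase=(4,0,4,0) vs β=4 → FL=W FR=S RL=W RR=S
t=4: phase=(5,1,5,1) vs β=4 → FL=W FR=S RL=W RR=S
t=6: phase=(7,3,7,3) vs β=4 → FL=W FR=S RL=W RR=S
t=9: phase=(2,6,2,6) vs β=4 → FL=S FR=W RL=S RR=W
t=11: phase=(4,0,4,0) vs β=4 → FL=W FR=S RL=W RR=S
t=13: phase=(6,2,6,2) vs β=4 → FL=W FR=S RL=W RR=S


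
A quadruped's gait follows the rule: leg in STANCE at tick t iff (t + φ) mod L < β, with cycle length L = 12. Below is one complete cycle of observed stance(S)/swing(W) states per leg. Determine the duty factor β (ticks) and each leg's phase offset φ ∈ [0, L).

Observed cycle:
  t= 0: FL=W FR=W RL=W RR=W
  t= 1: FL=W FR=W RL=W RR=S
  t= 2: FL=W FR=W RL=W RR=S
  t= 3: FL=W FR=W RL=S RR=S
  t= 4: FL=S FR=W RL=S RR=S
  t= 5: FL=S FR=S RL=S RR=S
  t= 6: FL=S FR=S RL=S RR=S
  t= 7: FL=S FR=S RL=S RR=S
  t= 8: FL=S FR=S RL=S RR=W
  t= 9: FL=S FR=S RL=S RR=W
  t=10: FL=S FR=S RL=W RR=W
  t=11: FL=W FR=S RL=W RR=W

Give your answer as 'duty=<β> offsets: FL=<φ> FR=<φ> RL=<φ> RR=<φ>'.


duty β = stance ticks per leg = 7
FL: stance ticks = 7; W→S at t=4 → φ=8
FR: stance ticks = 7; W→S at t=5 → φ=7
RL: stance ticks = 7; W→S at t=3 → φ=9
RR: stance ticks = 7; W→S at t=1 → φ=11

duty=7 offsets: FL=8 FR=7 RL=9 RR=11


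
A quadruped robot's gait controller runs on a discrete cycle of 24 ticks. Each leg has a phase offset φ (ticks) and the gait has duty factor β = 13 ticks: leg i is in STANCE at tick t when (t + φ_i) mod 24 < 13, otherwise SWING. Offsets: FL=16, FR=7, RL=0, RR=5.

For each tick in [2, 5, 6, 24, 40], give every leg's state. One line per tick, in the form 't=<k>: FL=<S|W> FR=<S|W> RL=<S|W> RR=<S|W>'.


t=2: phase=(18,9,2,7) vs β=13 → FL=W FR=S RL=S RR=S
t=5: phase=(21,12,5,10) vs β=13 → FL=W FR=S RL=S RR=S
t=6: phase=(22,13,6,11) vs β=13 → FL=W FR=W RL=S RR=S
t=24: phase=(16,7,0,5) vs β=13 → FL=W FR=S RL=S RR=S
t=40: phase=(8,23,16,21) vs β=13 → FL=S FR=W RL=W RR=W

t=2: FL=W FR=S RL=S RR=S
t=5: FL=W FR=S RL=S RR=S
t=6: FL=W FR=W RL=S RR=S
t=24: FL=W FR=S RL=S RR=S
t=40: FL=S FR=W RL=W RR=W


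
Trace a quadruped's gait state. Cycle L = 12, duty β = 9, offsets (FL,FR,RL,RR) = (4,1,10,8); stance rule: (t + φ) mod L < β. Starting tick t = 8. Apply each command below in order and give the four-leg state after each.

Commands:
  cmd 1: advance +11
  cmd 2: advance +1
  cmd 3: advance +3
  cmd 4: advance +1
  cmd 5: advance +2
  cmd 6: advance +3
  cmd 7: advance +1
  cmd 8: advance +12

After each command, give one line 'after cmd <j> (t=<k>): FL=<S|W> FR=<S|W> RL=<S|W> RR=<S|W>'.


start t=8: FL=S FR=W RL=S RR=S
cmd 1: advance +11 → t=19, phase=(11,8,5,3) → FL=W FR=S RL=S RR=S
cmd 2: advance +1 → t=20, phase=(0,9,6,4) → FL=S FR=W RL=S RR=S
cmd 3: advance +3 → t=23, phase=(3,0,9,7) → FL=S FR=S RL=W RR=S
cmd 4: advance +1 → t=24, phase=(4,1,10,8) → FL=S FR=S RL=W RR=S
cmd 5: advance +2 → t=26, phase=(6,3,0,10) → FL=S FR=S RL=S RR=W
cmd 6: advance +3 → t=29, phase=(9,6,3,1) → FL=W FR=S RL=S RR=S
cmd 7: advance +1 → t=30, phase=(10,7,4,2) → FL=W FR=S RL=S RR=S
cmd 8: advance +12 → t=42, phase=(10,7,4,2) → FL=W FR=S RL=S RR=S

after cmd 1 (t=19): FL=W FR=S RL=S RR=S
after cmd 2 (t=20): FL=S FR=W RL=S RR=S
after cmd 3 (t=23): FL=S FR=S RL=W RR=S
after cmd 4 (t=24): FL=S FR=S RL=W RR=S
after cmd 5 (t=26): FL=S FR=S RL=S RR=W
after cmd 6 (t=29): FL=W FR=S RL=S RR=S
after cmd 7 (t=30): FL=W FR=S RL=S RR=S
after cmd 8 (t=42): FL=W FR=S RL=S RR=S


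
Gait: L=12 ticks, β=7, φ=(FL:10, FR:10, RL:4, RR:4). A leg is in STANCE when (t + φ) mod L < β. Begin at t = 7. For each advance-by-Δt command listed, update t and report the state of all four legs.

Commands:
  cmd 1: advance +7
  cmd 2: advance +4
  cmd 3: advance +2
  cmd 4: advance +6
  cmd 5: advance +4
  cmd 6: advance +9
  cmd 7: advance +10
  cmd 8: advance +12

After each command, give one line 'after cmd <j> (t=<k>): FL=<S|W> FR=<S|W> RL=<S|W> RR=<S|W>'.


after cmd 1 (t=14): FL=S FR=S RL=S RR=S
after cmd 2 (t=18): FL=S FR=S RL=W RR=W
after cmd 3 (t=20): FL=S FR=S RL=S RR=S
after cmd 4 (t=26): FL=S FR=S RL=S RR=S
after cmd 5 (t=30): FL=S FR=S RL=W RR=W
after cmd 6 (t=39): FL=S FR=S RL=W RR=W
after cmd 7 (t=49): FL=W FR=W RL=S RR=S
after cmd 8 (t=61): FL=W FR=W RL=S RR=S

start t=7: FL=S FR=S RL=W RR=W
cmd 1: advance +7 → t=14, phase=(0,0,6,6) → FL=S FR=S RL=S RR=S
cmd 2: advance +4 → t=18, phase=(4,4,10,10) → FL=S FR=S RL=W RR=W
cmd 3: advance +2 → t=20, phase=(6,6,0,0) → FL=S FR=S RL=S RR=S
cmd 4: advance +6 → t=26, phase=(0,0,6,6) → FL=S FR=S RL=S RR=S
cmd 5: advance +4 → t=30, phase=(4,4,10,10) → FL=S FR=S RL=W RR=W
cmd 6: advance +9 → t=39, phase=(1,1,7,7) → FL=S FR=S RL=W RR=W
cmd 7: advance +10 → t=49, phase=(11,11,5,5) → FL=W FR=W RL=S RR=S
cmd 8: advance +12 → t=61, phase=(11,11,5,5) → FL=W FR=W RL=S RR=S


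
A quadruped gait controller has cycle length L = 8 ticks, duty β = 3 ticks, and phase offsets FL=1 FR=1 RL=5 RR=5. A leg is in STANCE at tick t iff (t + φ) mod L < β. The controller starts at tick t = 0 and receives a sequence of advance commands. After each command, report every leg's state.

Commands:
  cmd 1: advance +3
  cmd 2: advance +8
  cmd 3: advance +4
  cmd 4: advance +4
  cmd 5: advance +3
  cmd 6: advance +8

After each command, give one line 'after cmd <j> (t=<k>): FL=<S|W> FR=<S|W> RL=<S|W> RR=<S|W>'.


after cmd 1 (t=3): FL=W FR=W RL=S RR=S
after cmd 2 (t=11): FL=W FR=W RL=S RR=S
after cmd 3 (t=15): FL=S FR=S RL=W RR=W
after cmd 4 (t=19): FL=W FR=W RL=S RR=S
after cmd 5 (t=22): FL=W FR=W RL=W RR=W
after cmd 6 (t=30): FL=W FR=W RL=W RR=W

start t=0: FL=S FR=S RL=W RR=W
cmd 1: advance +3 → t=3, phase=(4,4,0,0) → FL=W FR=W RL=S RR=S
cmd 2: advance +8 → t=11, phase=(4,4,0,0) → FL=W FR=W RL=S RR=S
cmd 3: advance +4 → t=15, phase=(0,0,4,4) → FL=S FR=S RL=W RR=W
cmd 4: advance +4 → t=19, phase=(4,4,0,0) → FL=W FR=W RL=S RR=S
cmd 5: advance +3 → t=22, phase=(7,7,3,3) → FL=W FR=W RL=W RR=W
cmd 6: advance +8 → t=30, phase=(7,7,3,3) → FL=W FR=W RL=W RR=W


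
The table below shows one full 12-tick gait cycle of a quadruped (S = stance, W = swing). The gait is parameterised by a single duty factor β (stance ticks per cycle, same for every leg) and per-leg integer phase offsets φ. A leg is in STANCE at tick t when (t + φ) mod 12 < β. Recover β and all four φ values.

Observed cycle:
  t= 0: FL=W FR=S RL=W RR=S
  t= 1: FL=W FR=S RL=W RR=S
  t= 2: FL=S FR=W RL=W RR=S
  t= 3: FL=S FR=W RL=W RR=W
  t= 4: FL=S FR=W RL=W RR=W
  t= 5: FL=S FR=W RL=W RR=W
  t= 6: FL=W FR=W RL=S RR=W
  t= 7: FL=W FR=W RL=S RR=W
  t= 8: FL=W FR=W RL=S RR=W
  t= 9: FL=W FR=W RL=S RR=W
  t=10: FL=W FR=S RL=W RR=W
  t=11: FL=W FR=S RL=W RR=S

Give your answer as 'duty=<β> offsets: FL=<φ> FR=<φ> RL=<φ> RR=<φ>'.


duty=4 offsets: FL=10 FR=2 RL=6 RR=1

duty β = stance ticks per leg = 4
FL: stance ticks = 4; W→S at t=2 → φ=10
FR: stance ticks = 4; W→S at t=10 → φ=2
RL: stance ticks = 4; W→S at t=6 → φ=6
RR: stance ticks = 4; W→S at t=11 → φ=1


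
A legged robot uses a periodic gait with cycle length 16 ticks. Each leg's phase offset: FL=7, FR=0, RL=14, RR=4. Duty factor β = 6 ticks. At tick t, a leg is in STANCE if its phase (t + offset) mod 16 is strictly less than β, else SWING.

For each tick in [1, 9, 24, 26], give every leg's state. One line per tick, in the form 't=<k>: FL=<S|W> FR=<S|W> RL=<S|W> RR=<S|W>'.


t=1: phase=(8,1,15,5) vs β=6 → FL=W FR=S RL=W RR=S
t=9: phase=(0,9,7,13) vs β=6 → FL=S FR=W RL=W RR=W
t=24: phase=(15,8,6,12) vs β=6 → FL=W FR=W RL=W RR=W
t=26: phase=(1,10,8,14) vs β=6 → FL=S FR=W RL=W RR=W

t=1: FL=W FR=S RL=W RR=S
t=9: FL=S FR=W RL=W RR=W
t=24: FL=W FR=W RL=W RR=W
t=26: FL=S FR=W RL=W RR=W


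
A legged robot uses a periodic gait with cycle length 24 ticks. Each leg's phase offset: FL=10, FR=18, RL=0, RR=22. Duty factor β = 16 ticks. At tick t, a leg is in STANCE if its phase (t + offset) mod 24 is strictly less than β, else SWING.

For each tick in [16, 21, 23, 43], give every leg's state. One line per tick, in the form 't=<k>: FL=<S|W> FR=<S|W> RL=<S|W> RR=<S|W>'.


t=16: phase=(2,10,16,14) vs β=16 → FL=S FR=S RL=W RR=S
t=21: phase=(7,15,21,19) vs β=16 → FL=S FR=S RL=W RR=W
t=23: phase=(9,17,23,21) vs β=16 → FL=S FR=W RL=W RR=W
t=43: phase=(5,13,19,17) vs β=16 → FL=S FR=S RL=W RR=W

t=16: FL=S FR=S RL=W RR=S
t=21: FL=S FR=S RL=W RR=W
t=23: FL=S FR=W RL=W RR=W
t=43: FL=S FR=S RL=W RR=W


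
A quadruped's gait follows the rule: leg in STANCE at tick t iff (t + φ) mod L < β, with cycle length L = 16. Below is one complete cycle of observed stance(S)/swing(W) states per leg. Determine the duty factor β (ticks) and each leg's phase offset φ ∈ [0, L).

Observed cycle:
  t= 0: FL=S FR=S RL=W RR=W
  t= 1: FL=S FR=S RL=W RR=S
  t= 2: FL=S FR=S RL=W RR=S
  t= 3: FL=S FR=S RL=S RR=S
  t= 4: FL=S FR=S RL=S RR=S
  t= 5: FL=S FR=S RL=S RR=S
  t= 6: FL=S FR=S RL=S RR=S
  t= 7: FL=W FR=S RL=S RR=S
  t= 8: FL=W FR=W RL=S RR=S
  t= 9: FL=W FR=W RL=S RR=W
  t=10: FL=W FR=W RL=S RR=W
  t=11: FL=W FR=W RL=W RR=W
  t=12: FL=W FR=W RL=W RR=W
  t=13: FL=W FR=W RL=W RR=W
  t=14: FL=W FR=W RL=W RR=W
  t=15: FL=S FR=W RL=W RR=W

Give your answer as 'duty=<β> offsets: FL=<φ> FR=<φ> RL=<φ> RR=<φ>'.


duty=8 offsets: FL=1 FR=0 RL=13 RR=15

duty β = stance ticks per leg = 8
FL: stance ticks = 8; W→S at t=15 → φ=1
FR: stance ticks = 8; W→S at t=0 → φ=0
RL: stance ticks = 8; W→S at t=3 → φ=13
RR: stance ticks = 8; W→S at t=1 → φ=15


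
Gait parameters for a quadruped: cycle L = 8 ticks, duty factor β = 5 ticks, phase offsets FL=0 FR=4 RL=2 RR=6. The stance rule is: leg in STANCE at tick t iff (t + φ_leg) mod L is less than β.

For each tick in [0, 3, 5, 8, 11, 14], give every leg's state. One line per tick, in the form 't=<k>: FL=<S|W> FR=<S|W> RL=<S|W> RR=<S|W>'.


t=0: phase=(0,4,2,6) vs β=5 → FL=S FR=S RL=S RR=W
t=3: phase=(3,7,5,1) vs β=5 → FL=S FR=W RL=W RR=S
t=5: phase=(5,1,7,3) vs β=5 → FL=W FR=S RL=W RR=S
t=8: phase=(0,4,2,6) vs β=5 → FL=S FR=S RL=S RR=W
t=11: phase=(3,7,5,1) vs β=5 → FL=S FR=W RL=W RR=S
t=14: phase=(6,2,0,4) vs β=5 → FL=W FR=S RL=S RR=S

t=0: FL=S FR=S RL=S RR=W
t=3: FL=S FR=W RL=W RR=S
t=5: FL=W FR=S RL=W RR=S
t=8: FL=S FR=S RL=S RR=W
t=11: FL=S FR=W RL=W RR=S
t=14: FL=W FR=S RL=S RR=S


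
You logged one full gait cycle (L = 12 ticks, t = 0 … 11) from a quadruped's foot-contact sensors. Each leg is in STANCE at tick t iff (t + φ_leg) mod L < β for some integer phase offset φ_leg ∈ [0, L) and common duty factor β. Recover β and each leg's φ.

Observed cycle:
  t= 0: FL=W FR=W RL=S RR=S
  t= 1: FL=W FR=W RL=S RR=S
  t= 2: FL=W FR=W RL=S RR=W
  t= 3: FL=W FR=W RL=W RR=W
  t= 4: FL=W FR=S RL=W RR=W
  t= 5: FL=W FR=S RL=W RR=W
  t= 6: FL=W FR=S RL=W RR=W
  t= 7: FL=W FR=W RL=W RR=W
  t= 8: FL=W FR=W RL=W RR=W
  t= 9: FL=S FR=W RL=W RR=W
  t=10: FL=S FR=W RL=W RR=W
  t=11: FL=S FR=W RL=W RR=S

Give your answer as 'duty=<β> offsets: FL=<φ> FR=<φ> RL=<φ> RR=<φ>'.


duty=3 offsets: FL=3 FR=8 RL=0 RR=1

duty β = stance ticks per leg = 3
FL: stance ticks = 3; W→S at t=9 → φ=3
FR: stance ticks = 3; W→S at t=4 → φ=8
RL: stance ticks = 3; W→S at t=0 → φ=0
RR: stance ticks = 3; W→S at t=11 → φ=1


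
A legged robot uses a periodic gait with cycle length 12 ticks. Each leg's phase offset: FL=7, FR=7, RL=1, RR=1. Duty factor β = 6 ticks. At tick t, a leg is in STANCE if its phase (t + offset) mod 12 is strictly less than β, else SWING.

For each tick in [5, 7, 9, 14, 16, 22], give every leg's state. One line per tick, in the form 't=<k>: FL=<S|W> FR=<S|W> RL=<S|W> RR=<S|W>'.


t=5: FL=S FR=S RL=W RR=W
t=7: FL=S FR=S RL=W RR=W
t=9: FL=S FR=S RL=W RR=W
t=14: FL=W FR=W RL=S RR=S
t=16: FL=W FR=W RL=S RR=S
t=22: FL=S FR=S RL=W RR=W

t=5: phase=(0,0,6,6) vs β=6 → FL=S FR=S RL=W RR=W
t=7: phase=(2,2,8,8) vs β=6 → FL=S FR=S RL=W RR=W
t=9: phase=(4,4,10,10) vs β=6 → FL=S FR=S RL=W RR=W
t=14: phase=(9,9,3,3) vs β=6 → FL=W FR=W RL=S RR=S
t=16: phase=(11,11,5,5) vs β=6 → FL=W FR=W RL=S RR=S
t=22: phase=(5,5,11,11) vs β=6 → FL=S FR=S RL=W RR=W


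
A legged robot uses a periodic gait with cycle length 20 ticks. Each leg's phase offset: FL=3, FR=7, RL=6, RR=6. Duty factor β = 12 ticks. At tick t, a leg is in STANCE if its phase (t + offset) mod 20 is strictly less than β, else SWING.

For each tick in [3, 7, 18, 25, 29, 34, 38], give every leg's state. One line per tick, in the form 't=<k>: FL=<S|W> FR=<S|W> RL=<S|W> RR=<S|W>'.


t=3: phase=(6,10,9,9) vs β=12 → FL=S FR=S RL=S RR=S
t=7: phase=(10,14,13,13) vs β=12 → FL=S FR=W RL=W RR=W
t=18: phase=(1,5,4,4) vs β=12 → FL=S FR=S RL=S RR=S
t=25: phase=(8,12,11,11) vs β=12 → FL=S FR=W RL=S RR=S
t=29: phase=(12,16,15,15) vs β=12 → FL=W FR=W RL=W RR=W
t=34: phase=(17,1,0,0) vs β=12 → FL=W FR=S RL=S RR=S
t=38: phase=(1,5,4,4) vs β=12 → FL=S FR=S RL=S RR=S

t=3: FL=S FR=S RL=S RR=S
t=7: FL=S FR=W RL=W RR=W
t=18: FL=S FR=S RL=S RR=S
t=25: FL=S FR=W RL=S RR=S
t=29: FL=W FR=W RL=W RR=W
t=34: FL=W FR=S RL=S RR=S
t=38: FL=S FR=S RL=S RR=S


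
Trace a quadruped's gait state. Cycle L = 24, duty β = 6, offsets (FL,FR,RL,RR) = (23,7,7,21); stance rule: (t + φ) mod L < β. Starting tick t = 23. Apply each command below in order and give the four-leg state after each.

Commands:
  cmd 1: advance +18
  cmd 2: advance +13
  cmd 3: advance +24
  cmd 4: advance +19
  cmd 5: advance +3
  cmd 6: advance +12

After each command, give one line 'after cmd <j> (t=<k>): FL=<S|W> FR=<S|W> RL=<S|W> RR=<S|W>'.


start t=23: FL=W FR=W RL=W RR=W
cmd 1: advance +18 → t=41, phase=(16,0,0,14) → FL=W FR=S RL=S RR=W
cmd 2: advance +13 → t=54, phase=(5,13,13,3) → FL=S FR=W RL=W RR=S
cmd 3: advance +24 → t=78, phase=(5,13,13,3) → FL=S FR=W RL=W RR=S
cmd 4: advance +19 → t=97, phase=(0,8,8,22) → FL=S FR=W RL=W RR=W
cmd 5: advance +3 → t=100, phase=(3,11,11,1) → FL=S FR=W RL=W RR=S
cmd 6: advance +12 → t=112, phase=(15,23,23,13) → FL=W FR=W RL=W RR=W

after cmd 1 (t=41): FL=W FR=S RL=S RR=W
after cmd 2 (t=54): FL=S FR=W RL=W RR=S
after cmd 3 (t=78): FL=S FR=W RL=W RR=S
after cmd 4 (t=97): FL=S FR=W RL=W RR=W
after cmd 5 (t=100): FL=S FR=W RL=W RR=S
after cmd 6 (t=112): FL=W FR=W RL=W RR=W


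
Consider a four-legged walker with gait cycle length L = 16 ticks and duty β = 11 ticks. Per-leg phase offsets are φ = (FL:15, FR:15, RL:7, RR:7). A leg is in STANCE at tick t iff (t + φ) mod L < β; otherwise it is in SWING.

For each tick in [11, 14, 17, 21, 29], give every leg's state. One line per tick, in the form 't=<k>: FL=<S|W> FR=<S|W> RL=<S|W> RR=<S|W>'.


t=11: FL=S FR=S RL=S RR=S
t=14: FL=W FR=W RL=S RR=S
t=17: FL=S FR=S RL=S RR=S
t=21: FL=S FR=S RL=W RR=W
t=29: FL=W FR=W RL=S RR=S

t=11: phase=(10,10,2,2) vs β=11 → FL=S FR=S RL=S RR=S
t=14: phase=(13,13,5,5) vs β=11 → FL=W FR=W RL=S RR=S
t=17: phase=(0,0,8,8) vs β=11 → FL=S FR=S RL=S RR=S
t=21: phase=(4,4,12,12) vs β=11 → FL=S FR=S RL=W RR=W
t=29: phase=(12,12,4,4) vs β=11 → FL=W FR=W RL=S RR=S


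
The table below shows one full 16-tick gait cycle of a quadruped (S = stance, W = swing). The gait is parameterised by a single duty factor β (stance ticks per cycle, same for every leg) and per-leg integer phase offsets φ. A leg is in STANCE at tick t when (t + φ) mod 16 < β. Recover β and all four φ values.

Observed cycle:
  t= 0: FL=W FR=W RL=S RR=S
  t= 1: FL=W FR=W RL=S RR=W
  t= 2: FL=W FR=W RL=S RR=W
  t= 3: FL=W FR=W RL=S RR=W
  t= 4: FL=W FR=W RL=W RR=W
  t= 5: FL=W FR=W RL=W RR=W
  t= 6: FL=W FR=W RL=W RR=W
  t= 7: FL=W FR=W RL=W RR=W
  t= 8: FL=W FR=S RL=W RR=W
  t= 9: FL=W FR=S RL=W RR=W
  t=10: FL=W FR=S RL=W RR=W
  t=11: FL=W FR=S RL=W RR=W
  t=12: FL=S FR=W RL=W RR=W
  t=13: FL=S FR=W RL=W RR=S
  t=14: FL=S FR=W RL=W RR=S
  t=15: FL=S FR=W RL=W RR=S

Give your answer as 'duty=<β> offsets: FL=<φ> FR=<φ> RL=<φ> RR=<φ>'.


duty=4 offsets: FL=4 FR=8 RL=0 RR=3

duty β = stance ticks per leg = 4
FL: stance ticks = 4; W→S at t=12 → φ=4
FR: stance ticks = 4; W→S at t=8 → φ=8
RL: stance ticks = 4; W→S at t=0 → φ=0
RR: stance ticks = 4; W→S at t=13 → φ=3
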